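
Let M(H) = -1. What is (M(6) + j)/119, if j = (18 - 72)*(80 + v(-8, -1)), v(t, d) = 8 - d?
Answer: -4807/119 ≈ -40.395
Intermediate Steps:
j = -4806 (j = (18 - 72)*(80 + (8 - 1*(-1))) = -54*(80 + (8 + 1)) = -54*(80 + 9) = -54*89 = -4806)
(M(6) + j)/119 = (-1 - 4806)/119 = (1/119)*(-4807) = -4807/119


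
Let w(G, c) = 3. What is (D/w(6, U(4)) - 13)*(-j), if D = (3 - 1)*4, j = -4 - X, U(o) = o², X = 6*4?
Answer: -868/3 ≈ -289.33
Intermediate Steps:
X = 24
j = -28 (j = -4 - 1*24 = -4 - 24 = -28)
D = 8 (D = 2*4 = 8)
(D/w(6, U(4)) - 13)*(-j) = (8/3 - 13)*(-1*(-28)) = (8*(⅓) - 13)*28 = (8/3 - 13)*28 = -31/3*28 = -868/3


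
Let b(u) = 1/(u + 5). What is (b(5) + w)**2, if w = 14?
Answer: 19881/100 ≈ 198.81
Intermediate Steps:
b(u) = 1/(5 + u)
(b(5) + w)**2 = (1/(5 + 5) + 14)**2 = (1/10 + 14)**2 = (141/10)**2 = 19881/100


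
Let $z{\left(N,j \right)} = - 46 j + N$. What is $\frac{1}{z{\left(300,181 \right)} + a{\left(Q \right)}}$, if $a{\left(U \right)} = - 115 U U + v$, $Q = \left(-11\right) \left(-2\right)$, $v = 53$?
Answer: $- \frac{1}{63633} \approx -1.5715 \cdot 10^{-5}$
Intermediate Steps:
$Q = 22$
$z{\left(N,j \right)} = N - 46 j$
$a{\left(U \right)} = 53 - 115 U^{2}$ ($a{\left(U \right)} = - 115 U U + 53 = - 115 U^{2} + 53 = 53 - 115 U^{2}$)
$\frac{1}{z{\left(300,181 \right)} + a{\left(Q \right)}} = \frac{1}{\left(300 - 8326\right) + \left(53 - 115 \cdot 22^{2}\right)} = \frac{1}{\left(300 - 8326\right) + \left(53 - 55660\right)} = \frac{1}{-8026 + \left(53 - 55660\right)} = \frac{1}{-8026 - 55607} = \frac{1}{-63633} = - \frac{1}{63633}$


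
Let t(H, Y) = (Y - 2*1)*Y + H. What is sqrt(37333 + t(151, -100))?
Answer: 2*sqrt(11921) ≈ 218.37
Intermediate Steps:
t(H, Y) = H + Y*(-2 + Y) (t(H, Y) = (Y - 2)*Y + H = (-2 + Y)*Y + H = Y*(-2 + Y) + H = H + Y*(-2 + Y))
sqrt(37333 + t(151, -100)) = sqrt(37333 + (151 + (-100)**2 - 2*(-100))) = sqrt(37333 + (151 + 10000 + 200)) = sqrt(37333 + 10351) = sqrt(47684) = 2*sqrt(11921)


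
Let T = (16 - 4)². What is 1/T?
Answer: 1/144 ≈ 0.0069444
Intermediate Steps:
T = 144 (T = 12² = 144)
1/T = 1/144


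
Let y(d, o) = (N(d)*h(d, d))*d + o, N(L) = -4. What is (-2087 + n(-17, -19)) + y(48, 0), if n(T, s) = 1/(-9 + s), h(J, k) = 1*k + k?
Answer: -574533/28 ≈ -20519.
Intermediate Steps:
h(J, k) = 2*k (h(J, k) = k + k = 2*k)
y(d, o) = o - 8*d**2 (y(d, o) = (-8*d)*d + o = -8*d**2 + o = o - 8*d**2)
(-2087 + n(-17, -19)) + y(48, 0) = (-2087 + 1/(-9 - 19)) + (0 - 8*48**2) = (-2087 + 1/(-28)) + (0 - 8*2304) = (-2087 - 1/28) + (0 - 18432) = -58437/28 - 18432 = -574533/28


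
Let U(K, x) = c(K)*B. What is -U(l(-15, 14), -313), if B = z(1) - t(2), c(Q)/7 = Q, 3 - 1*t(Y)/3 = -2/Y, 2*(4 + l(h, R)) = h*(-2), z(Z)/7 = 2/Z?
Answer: -154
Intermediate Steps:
z(Z) = 14/Z (z(Z) = 7*(2/Z) = 14/Z)
l(h, R) = -4 - h (l(h, R) = -4 + (h*(-2))/2 = -4 + (-2*h)/2 = -4 - h)
t(Y) = 9 + 6/Y (t(Y) = 9 - (-6)/Y = 9 + 6/Y)
c(Q) = 7*Q
B = 2 (B = 14/1 - (9 + 6/2) = 14*1 - (9 + 6*(1/2)) = 14 - (9 + 3) = 14 - 1*12 = 14 - 12 = 2)
U(K, x) = 14*K (U(K, x) = (7*K)*2 = 14*K)
-U(l(-15, 14), -313) = -14*(-4 - 1*(-15)) = -14*(-4 + 15) = -14*11 = -1*154 = -154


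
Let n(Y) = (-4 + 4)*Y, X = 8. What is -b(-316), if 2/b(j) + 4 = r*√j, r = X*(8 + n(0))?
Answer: 1/161794 + 16*I*√79/80897 ≈ 6.1807e-6 + 0.0017579*I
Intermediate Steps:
n(Y) = 0 (n(Y) = 0*Y = 0)
r = 64 (r = 8*(8 + 0) = 8*8 = 64)
b(j) = 2/(-4 + 64*√j)
-b(-316) = -1/(2*(-1 + 16*√(-316))) = -1/(2*(-1 + 16*(2*I*√79))) = -1/(2*(-1 + 32*I*√79))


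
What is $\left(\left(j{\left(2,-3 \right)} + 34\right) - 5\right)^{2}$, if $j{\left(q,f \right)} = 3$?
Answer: $1024$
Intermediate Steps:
$\left(\left(j{\left(2,-3 \right)} + 34\right) - 5\right)^{2} = \left(\left(3 + 34\right) - 5\right)^{2} = \left(37 + \left(-6 + 1\right)\right)^{2} = \left(37 - 5\right)^{2} = 32^{2} = 1024$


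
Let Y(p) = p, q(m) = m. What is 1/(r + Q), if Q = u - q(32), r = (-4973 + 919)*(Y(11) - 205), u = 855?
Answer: 1/787299 ≈ 1.2702e-6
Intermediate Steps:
r = 786476 (r = (-4973 + 919)*(11 - 205) = -4054*(-194) = 786476)
Q = 823 (Q = 855 - 1*32 = 855 - 32 = 823)
1/(r + Q) = 1/(786476 + 823) = 1/787299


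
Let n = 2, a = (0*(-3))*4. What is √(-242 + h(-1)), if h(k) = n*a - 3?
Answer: 7*I*√5 ≈ 15.652*I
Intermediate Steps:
a = 0 (a = 0*4 = 0)
h(k) = -3 (h(k) = 2*0 - 3 = 0 - 3 = -3)
√(-242 + h(-1)) = √(-242 - 3) = √(-245) = 7*I*√5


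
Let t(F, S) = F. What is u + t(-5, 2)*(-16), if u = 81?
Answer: 161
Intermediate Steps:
u + t(-5, 2)*(-16) = 81 - 5*(-16) = 81 + 80 = 161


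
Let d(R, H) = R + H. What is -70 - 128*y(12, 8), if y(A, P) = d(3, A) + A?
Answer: -3526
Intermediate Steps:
d(R, H) = H + R
y(A, P) = 3 + 2*A (y(A, P) = (A + 3) + A = (3 + A) + A = 3 + 2*A)
-70 - 128*y(12, 8) = -70 - 128*(3 + 2*12) = -70 - 128*(3 + 24) = -70 - 128*27 = -70 - 3456 = -3526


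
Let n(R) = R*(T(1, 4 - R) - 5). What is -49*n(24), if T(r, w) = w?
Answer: 29400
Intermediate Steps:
n(R) = R*(-1 - R) (n(R) = R*((4 - R) - 5) = R*(-1 - R))
-49*n(24) = -(-49)*24*(1 + 24) = -(-49)*24*25 = -49*(-600) = 29400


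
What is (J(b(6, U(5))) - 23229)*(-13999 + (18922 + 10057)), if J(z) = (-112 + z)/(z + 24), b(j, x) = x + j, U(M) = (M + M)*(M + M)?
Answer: -4523624448/13 ≈ -3.4797e+8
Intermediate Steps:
U(M) = 4*M² (U(M) = (2*M)*(2*M) = 4*M²)
b(j, x) = j + x
J(z) = (-112 + z)/(24 + z)
(J(b(6, U(5))) - 23229)*(-13999 + (18922 + 10057)) = ((-112 + (6 + 4*5²))/(24 + (6 + 4*5²)) - 23229)*(-13999 + (18922 + 10057)) = ((-112 + (6 + 4*25))/(24 + (6 + 4*25)) - 23229)*(-13999 + 28979) = ((-112 + (6 + 100))/(24 + (6 + 100)) - 23229)*14980 = ((-112 + 106)/(24 + 106) - 23229)*14980 = (-6/130 - 23229)*14980 = ((1/130)*(-6) - 23229)*14980 = (-3/65 - 23229)*14980 = -1509888/65*14980 = -4523624448/13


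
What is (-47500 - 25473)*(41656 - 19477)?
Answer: -1618468167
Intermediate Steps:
(-47500 - 25473)*(41656 - 19477) = -72973*22179 = -1618468167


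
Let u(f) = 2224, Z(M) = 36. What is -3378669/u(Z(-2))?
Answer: -3378669/2224 ≈ -1519.2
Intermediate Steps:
-3378669/u(Z(-2)) = -3378669/2224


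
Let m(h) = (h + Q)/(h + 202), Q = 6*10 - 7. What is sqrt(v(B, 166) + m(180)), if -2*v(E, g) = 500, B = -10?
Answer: I*sqrt(36391994)/382 ≈ 15.792*I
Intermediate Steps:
Q = 53 (Q = 60 - 7 = 53)
m(h) = (53 + h)/(202 + h) (m(h) = (h + 53)/(h + 202) = (53 + h)/(202 + h))
v(E, g) = -250 (v(E, g) = -1/2*500 = -250)
sqrt(v(B, 166) + m(180)) = sqrt(-250 + (53 + 180)/(202 + 180)) = sqrt(-250 + 233/382) = sqrt(-95267/382) = I*sqrt(36391994)/382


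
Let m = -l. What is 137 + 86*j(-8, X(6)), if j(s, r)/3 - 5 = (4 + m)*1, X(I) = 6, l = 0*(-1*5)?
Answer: 2459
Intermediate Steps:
l = 0 (l = 0*(-5) = 0)
m = 0 (m = -1*0 = 0)
j(s, r) = 27 (j(s, r) = 15 + 3*((4 + 0)*1) = 15 + 3*(4*1) = 15 + 3*4 = 15 + 12 = 27)
137 + 86*j(-8, X(6)) = 137 + 86*27 = 137 + 2322 = 2459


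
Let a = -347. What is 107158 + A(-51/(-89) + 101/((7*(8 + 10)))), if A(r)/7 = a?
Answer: 104729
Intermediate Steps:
A(r) = -2429 (A(r) = 7*(-347) = -2429)
107158 + A(-51/(-89) + 101/((7*(8 + 10)))) = 107158 - 2429 = 104729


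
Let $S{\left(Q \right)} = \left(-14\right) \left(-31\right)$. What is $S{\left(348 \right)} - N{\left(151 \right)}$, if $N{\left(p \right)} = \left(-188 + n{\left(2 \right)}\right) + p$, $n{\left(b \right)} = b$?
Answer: $469$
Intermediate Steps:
$S{\left(Q \right)} = 434$
$N{\left(p \right)} = -186 + p$ ($N{\left(p \right)} = \left(-188 + 2\right) + p = -186 + p$)
$S{\left(348 \right)} - N{\left(151 \right)} = 434 - \left(-186 + 151\right) = 434 - -35 = 434 + 35 = 469$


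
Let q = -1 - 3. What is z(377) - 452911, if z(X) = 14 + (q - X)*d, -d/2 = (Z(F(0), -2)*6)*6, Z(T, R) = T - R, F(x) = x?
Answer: -398033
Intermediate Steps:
q = -4
d = -144 (d = -2*(0 - 1*(-2))*6*6 = -2*(0 + 2)*6*6 = -2*2*6*6 = -24*6 = -2*72 = -144)
z(X) = 590 + 144*X (z(X) = 14 + (-4 - X)*(-144) = 14 + (576 + 144*X) = 590 + 144*X)
z(377) - 452911 = (590 + 144*377) - 452911 = (590 + 54288) - 452911 = 54878 - 452911 = -398033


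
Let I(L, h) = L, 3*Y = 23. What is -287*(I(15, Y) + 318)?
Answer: -95571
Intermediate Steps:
Y = 23/3 (Y = (1/3)*23 = 23/3 ≈ 7.6667)
-287*(I(15, Y) + 318) = -287*(15 + 318) = -287*333 = -95571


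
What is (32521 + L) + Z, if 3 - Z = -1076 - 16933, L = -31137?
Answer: 19396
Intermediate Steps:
Z = 18012 (Z = 3 - (-1076 - 16933) = 3 - 1*(-18009) = 3 + 18009 = 18012)
(32521 + L) + Z = (32521 - 31137) + 18012 = 1384 + 18012 = 19396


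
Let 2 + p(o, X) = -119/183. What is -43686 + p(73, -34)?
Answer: -7995023/183 ≈ -43689.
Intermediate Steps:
p(o, X) = -485/183 (p(o, X) = -2 - 119/183 = -485/183)
-43686 + p(73, -34) = -43686 - 485/183 = -7995023/183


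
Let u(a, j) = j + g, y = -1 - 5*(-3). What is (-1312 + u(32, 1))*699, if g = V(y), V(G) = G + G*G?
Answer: -769599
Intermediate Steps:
y = 14 (y = -1 + 15 = 14)
V(G) = G + G²
g = 210 (g = 14*(1 + 14) = 14*15 = 210)
u(a, j) = 210 + j (u(a, j) = j + 210 = 210 + j)
(-1312 + u(32, 1))*699 = (-1312 + (210 + 1))*699 = (-1312 + 211)*699 = -1101*699 = -769599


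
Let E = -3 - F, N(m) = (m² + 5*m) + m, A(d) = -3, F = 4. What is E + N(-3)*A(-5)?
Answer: 20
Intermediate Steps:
N(m) = m² + 6*m
E = -7 (E = -3 - 1*4 = -3 - 4 = -7)
E + N(-3)*A(-5) = -7 - 3*(6 - 3)*(-3) = -7 - 3*3*(-3) = -7 - 9*(-3) = -7 + 27 = 20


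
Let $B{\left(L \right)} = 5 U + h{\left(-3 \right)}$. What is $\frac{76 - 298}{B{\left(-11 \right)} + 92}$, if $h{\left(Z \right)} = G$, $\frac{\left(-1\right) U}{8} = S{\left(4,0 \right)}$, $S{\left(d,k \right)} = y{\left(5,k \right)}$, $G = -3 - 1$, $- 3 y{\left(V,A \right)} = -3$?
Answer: $- \frac{37}{8} \approx -4.625$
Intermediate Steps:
$y{\left(V,A \right)} = 1$ ($y{\left(V,A \right)} = \left(- \frac{1}{3}\right) \left(-3\right) = 1$)
$G = -4$
$S{\left(d,k \right)} = 1$
$U = -8$ ($U = \left(-8\right) 1 = -8$)
$h{\left(Z \right)} = -4$
$B{\left(L \right)} = -44$ ($B{\left(L \right)} = 5 \left(-8\right) - 4 = -40 - 4 = -44$)
$\frac{76 - 298}{B{\left(-11 \right)} + 92} = \frac{76 - 298}{-44 + 92} = - \frac{222}{48} = \left(-222\right) \frac{1}{48} = - \frac{37}{8}$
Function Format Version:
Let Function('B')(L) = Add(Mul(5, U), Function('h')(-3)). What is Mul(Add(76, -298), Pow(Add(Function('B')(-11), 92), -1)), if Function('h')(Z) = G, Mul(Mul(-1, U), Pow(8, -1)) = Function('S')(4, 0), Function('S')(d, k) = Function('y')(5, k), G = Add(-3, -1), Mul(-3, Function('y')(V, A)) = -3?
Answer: Rational(-37, 8) ≈ -4.6250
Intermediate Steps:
Function('y')(V, A) = 1 (Function('y')(V, A) = Mul(Rational(-1, 3), -3) = 1)
G = -4
Function('S')(d, k) = 1
U = -8 (U = Mul(-8, 1) = -8)
Function('h')(Z) = -4
Function('B')(L) = -44 (Function('B')(L) = Add(Mul(5, -8), -4) = Add(-40, -4) = -44)
Mul(Add(76, -298), Pow(Add(Function('B')(-11), 92), -1)) = Mul(Add(76, -298), Pow(Add(-44, 92), -1)) = Mul(-222, Pow(48, -1)) = Mul(-222, Rational(1, 48)) = Rational(-37, 8)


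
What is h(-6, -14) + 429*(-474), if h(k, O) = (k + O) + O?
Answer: -203380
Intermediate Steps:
h(k, O) = k + 2*O (h(k, O) = (O + k) + O = k + 2*O)
h(-6, -14) + 429*(-474) = (-6 + 2*(-14)) + 429*(-474) = (-6 - 28) - 203346 = -34 - 203346 = -203380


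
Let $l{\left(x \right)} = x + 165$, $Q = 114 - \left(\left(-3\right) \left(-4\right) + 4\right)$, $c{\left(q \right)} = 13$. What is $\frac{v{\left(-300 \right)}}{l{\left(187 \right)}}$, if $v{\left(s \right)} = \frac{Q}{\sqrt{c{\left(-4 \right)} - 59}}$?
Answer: $- \frac{49 i \sqrt{46}}{8096} \approx - 0.041049 i$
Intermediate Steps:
$Q = 98$ ($Q = 114 - \left(12 + 4\right) = 114 - 16 = 98$)
$l{\left(x \right)} = 165 + x$
$v{\left(s \right)} = - \frac{49 i \sqrt{46}}{23}$ ($v{\left(s \right)} = \frac{98}{\sqrt{13 - 59}} = \frac{98}{\sqrt{-46}} = \frac{98}{i \sqrt{46}} = 98 \left(- \frac{i \sqrt{46}}{46}\right) = - \frac{49 i \sqrt{46}}{23}$)
$\frac{v{\left(-300 \right)}}{l{\left(187 \right)}} = \frac{\left(- \frac{49}{23}\right) i \sqrt{46}}{165 + 187} = \frac{\left(- \frac{49}{23}\right) i \sqrt{46}}{352} = - \frac{49 i \sqrt{46}}{23} \cdot \frac{1}{352} = - \frac{49 i \sqrt{46}}{8096}$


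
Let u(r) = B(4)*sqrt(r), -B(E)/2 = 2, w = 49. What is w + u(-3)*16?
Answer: 49 - 64*I*sqrt(3) ≈ 49.0 - 110.85*I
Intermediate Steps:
B(E) = -4 (B(E) = -2*2 = -4)
u(r) = -4*sqrt(r)
w + u(-3)*16 = 49 - 4*I*sqrt(3)*16 = 49 - 64*I*sqrt(3)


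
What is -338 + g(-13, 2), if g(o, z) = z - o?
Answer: -323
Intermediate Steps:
-338 + g(-13, 2) = -338 + (2 - 1*(-13)) = -338 + (2 + 13) = -338 + 15 = -323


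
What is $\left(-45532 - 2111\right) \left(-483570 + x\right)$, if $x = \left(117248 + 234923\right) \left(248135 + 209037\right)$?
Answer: $-7670629569863406$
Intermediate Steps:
$x = 161002720412$ ($x = 352171 \cdot 457172 = 161002720412$)
$\left(-45532 - 2111\right) \left(-483570 + x\right) = \left(-45532 - 2111\right) \left(-483570 + 161002720412\right) = \left(-47643\right) 161002236842 = -7670629569863406$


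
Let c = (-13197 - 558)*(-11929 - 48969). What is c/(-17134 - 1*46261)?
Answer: -167530398/12679 ≈ -13213.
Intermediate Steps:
c = 837651990 (c = -13755*(-60898) = 837651990)
c/(-17134 - 1*46261) = 837651990/(-17134 - 1*46261) = 837651990/(-17134 - 46261) = 837651990/(-63395) = 837651990*(-1/63395) = -167530398/12679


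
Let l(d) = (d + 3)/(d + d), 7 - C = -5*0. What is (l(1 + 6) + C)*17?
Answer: 918/7 ≈ 131.14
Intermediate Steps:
C = 7 (C = 7 - (-5)*0 = 7 - 1*0 = 7 + 0 = 7)
l(d) = (3 + d)/(2*d) (l(d) = (3 + d)/((2*d)) = (3 + d)*(1/(2*d)) = (3 + d)/(2*d))
(l(1 + 6) + C)*17 = ((3 + (1 + 6))/(2*(1 + 6)) + 7)*17 = ((1/2)*(3 + 7)/7 + 7)*17 = ((1/2)*(1/7)*10 + 7)*17 = (5/7 + 7)*17 = (54/7)*17 = 918/7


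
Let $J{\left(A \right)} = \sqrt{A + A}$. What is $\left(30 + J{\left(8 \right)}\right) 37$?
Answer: $1258$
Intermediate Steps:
$J{\left(A \right)} = \sqrt{2} \sqrt{A}$ ($J{\left(A \right)} = \sqrt{2 A} = \sqrt{2} \sqrt{A}$)
$\left(30 + J{\left(8 \right)}\right) 37 = \left(30 + \sqrt{2} \sqrt{8}\right) 37 = \left(30 + \sqrt{2} \cdot 2 \sqrt{2}\right) 37 = \left(30 + 4\right) 37 = 34 \cdot 37 = 1258$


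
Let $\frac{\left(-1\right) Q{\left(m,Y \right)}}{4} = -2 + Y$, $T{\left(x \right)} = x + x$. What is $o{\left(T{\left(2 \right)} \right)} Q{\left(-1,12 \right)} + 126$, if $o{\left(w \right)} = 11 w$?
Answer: $-1634$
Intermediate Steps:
$T{\left(x \right)} = 2 x$
$Q{\left(m,Y \right)} = 8 - 4 Y$ ($Q{\left(m,Y \right)} = - 4 \left(-2 + Y\right) = 8 - 4 Y$)
$o{\left(T{\left(2 \right)} \right)} Q{\left(-1,12 \right)} + 126 = 11 \cdot 2 \cdot 2 \left(8 - 48\right) + 126 = 11 \cdot 4 \left(8 - 48\right) + 126 = 44 \left(-40\right) + 126 = -1760 + 126 = -1634$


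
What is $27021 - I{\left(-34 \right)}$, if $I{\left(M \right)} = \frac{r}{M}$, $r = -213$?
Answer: $\frac{918501}{34} \approx 27015.0$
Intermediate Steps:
$I{\left(M \right)} = - \frac{213}{M}$
$27021 - I{\left(-34 \right)} = 27021 - - \frac{213}{-34} = 27021 - \left(-213\right) \left(- \frac{1}{34}\right) = 27021 - \frac{213}{34} = \frac{918501}{34}$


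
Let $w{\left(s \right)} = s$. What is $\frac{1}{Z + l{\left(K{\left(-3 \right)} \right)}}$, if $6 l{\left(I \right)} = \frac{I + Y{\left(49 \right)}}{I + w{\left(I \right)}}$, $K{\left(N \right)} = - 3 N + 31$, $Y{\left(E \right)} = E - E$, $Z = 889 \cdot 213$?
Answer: $\frac{12}{2272285} \approx 5.281 \cdot 10^{-6}$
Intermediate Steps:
$Z = 189357$
$Y{\left(E \right)} = 0$
$K{\left(N \right)} = 31 - 3 N$
$l{\left(I \right)} = \frac{1}{12}$ ($l{\left(I \right)} = \frac{\left(I + 0\right) \frac{1}{I + I}}{6} = \frac{I \frac{1}{2 I}}{6} = \frac{1}{6} \cdot \frac{1}{2} = \frac{1}{12}$)
$\frac{1}{Z + l{\left(K{\left(-3 \right)} \right)}} = \frac{1}{189357 + \frac{1}{12}} = \frac{1}{\frac{2272285}{12}} = \frac{12}{2272285}$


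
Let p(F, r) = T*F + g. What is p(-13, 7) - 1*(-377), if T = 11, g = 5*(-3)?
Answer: 219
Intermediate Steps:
g = -15
p(F, r) = -15 + 11*F (p(F, r) = 11*F - 15 = -15 + 11*F)
p(-13, 7) - 1*(-377) = (-15 + 11*(-13)) - 1*(-377) = (-15 - 143) + 377 = -158 + 377 = 219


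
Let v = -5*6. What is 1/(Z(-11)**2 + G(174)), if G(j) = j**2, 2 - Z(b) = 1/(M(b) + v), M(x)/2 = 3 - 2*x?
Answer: 400/12111921 ≈ 3.3025e-5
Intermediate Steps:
M(x) = 6 - 4*x (M(x) = 2*(3 - 2*x) = 6 - 4*x)
v = -30
Z(b) = 2 - 1/(-24 - 4*b) (Z(b) = 2 - 1/((6 - 4*b) - 30) = 2 - 1/(-24 - 4*b))
1/(Z(-11)**2 + G(174)) = 1/(((49 + 8*(-11))/(4*(6 - 11)))**2 + 174**2) = 1/(((1/4)*(49 - 88)/(-5))**2 + 30276) = 1/(((1/4)*(-1/5)*(-39))**2 + 30276) = 1/((39/20)**2 + 30276) = 1/(1521/400 + 30276) = 1/(12111921/400) = 400/12111921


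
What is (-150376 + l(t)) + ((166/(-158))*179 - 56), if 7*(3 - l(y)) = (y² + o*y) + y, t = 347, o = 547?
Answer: -107825871/553 ≈ -1.9498e+5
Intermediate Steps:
l(y) = 3 - 548*y/7 - y²/7 (l(y) = 3 - ((y² + 547*y) + y)/7 = 3 - (y² + 548*y)/7 = 3 + (-548*y/7 - y²/7) = 3 - 548*y/7 - y²/7)
(-150376 + l(t)) + ((166/(-158))*179 - 56) = (-150376 + (3 - 548/7*347 - ⅐*347²)) + ((166/(-158))*179 - 56) = (-150376 + (3 - 190156/7 - ⅐*120409)) + ((166*(-1/158))*179 - 56) = (-150376 + (3 - 190156/7 - 120409/7)) + (-83/79*179 - 56) = (-150376 - 310544/7) + (-14857/79 - 56) = -1363176/7 - 19281/79 = -107825871/553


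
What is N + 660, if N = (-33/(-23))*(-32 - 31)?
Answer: 13101/23 ≈ 569.61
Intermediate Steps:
N = -2079/23 (N = -33*(-1/23)*(-63) = (33/23)*(-63) = -2079/23 ≈ -90.391)
N + 660 = -2079/23 + 660 = 13101/23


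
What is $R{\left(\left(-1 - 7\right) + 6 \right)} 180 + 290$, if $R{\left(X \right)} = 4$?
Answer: $1010$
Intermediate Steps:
$R{\left(\left(-1 - 7\right) + 6 \right)} 180 + 290 = 4 \cdot 180 + 290 = 720 + 290 = 1010$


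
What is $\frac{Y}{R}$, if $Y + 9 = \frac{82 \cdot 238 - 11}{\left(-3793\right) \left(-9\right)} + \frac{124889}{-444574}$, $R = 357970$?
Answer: $- \frac{26435944733}{1086540802344972} \approx -2.433 \cdot 10^{-5}$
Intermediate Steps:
$Y = - \frac{132179723665}{15176422638}$ ($Y = -9 + \left(\frac{82 \cdot 238 - 11}{\left(-3793\right) \left(-9\right)} + \frac{124889}{-444574}\right) = -9 + \left(\frac{19516 - 11}{34137} + 124889 \left(- \frac{1}{444574}\right)\right) = -9 + \left(19505 \cdot \frac{1}{34137} - \frac{124889}{444574}\right) = -9 + \left(\frac{19505}{34137} - \frac{124889}{444574}\right) = -9 + \frac{4408080077}{15176422638} = - \frac{132179723665}{15176422638} \approx -8.7095$)
$\frac{Y}{R} = - \frac{132179723665}{15176422638 \cdot 357970} = \left(- \frac{132179723665}{15176422638}\right) \frac{1}{357970} = - \frac{26435944733}{1086540802344972}$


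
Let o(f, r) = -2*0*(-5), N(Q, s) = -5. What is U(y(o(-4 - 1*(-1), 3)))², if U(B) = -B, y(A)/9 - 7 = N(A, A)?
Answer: 324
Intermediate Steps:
o(f, r) = 0 (o(f, r) = 0*(-5) = 0)
y(A) = 18 (y(A) = 63 + 9*(-5) = 63 - 45 = 18)
U(y(o(-4 - 1*(-1), 3)))² = (-1*18)² = (-18)² = 324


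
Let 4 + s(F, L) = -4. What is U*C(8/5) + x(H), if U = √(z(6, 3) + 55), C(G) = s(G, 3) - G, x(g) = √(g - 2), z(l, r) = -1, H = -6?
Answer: -144*√6/5 + 2*I*√2 ≈ -70.545 + 2.8284*I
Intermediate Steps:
s(F, L) = -8 (s(F, L) = -4 - 4 = -8)
x(g) = √(-2 + g)
C(G) = -8 - G
U = 3*√6 (U = √(-1 + 55) = √54 = 3*√6 ≈ 7.3485)
U*C(8/5) + x(H) = (3*√6)*(-8 - 8/5) + √(-2 - 6) = (3*√6)*(-8 - 8/5) + √(-8) = (3*√6)*(-8 - 1*8/5) + 2*I*√2 = (3*√6)*(-8 - 8/5) + 2*I*√2 = (3*√6)*(-48/5) + 2*I*√2 = -144*√6/5 + 2*I*√2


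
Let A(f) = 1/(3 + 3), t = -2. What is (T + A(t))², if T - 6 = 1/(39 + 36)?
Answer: 95481/2500 ≈ 38.192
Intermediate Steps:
A(f) = ⅙ (A(f) = 1/6 = ⅙)
T = 451/75 (T = 6 + 1/(39 + 36) = 6 + 1/75 = 451/75 ≈ 6.0133)
(T + A(t))² = (451/75 + ⅙)² = (309/50)² = 95481/2500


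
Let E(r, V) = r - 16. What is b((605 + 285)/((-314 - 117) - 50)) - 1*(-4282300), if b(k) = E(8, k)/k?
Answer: 1905625424/445 ≈ 4.2823e+6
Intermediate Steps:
E(r, V) = -16 + r
b(k) = -8/k (b(k) = (-16 + 8)/k = -8/k)
b((605 + 285)/((-314 - 117) - 50)) - 1*(-4282300) = -8*((-314 - 117) - 50)/(605 + 285) - 1*(-4282300) = -8/(890/(-431 - 50)) + 4282300 = -8/(890/(-481)) + 4282300 = -8/(890*(-1/481)) + 4282300 = -8/(-890/481) + 4282300 = -8*(-481/890) + 4282300 = 1924/445 + 4282300 = 1905625424/445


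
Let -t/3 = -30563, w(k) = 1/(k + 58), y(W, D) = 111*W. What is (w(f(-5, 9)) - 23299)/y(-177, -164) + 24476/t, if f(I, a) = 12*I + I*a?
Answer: 4555769070/3135794363 ≈ 1.4528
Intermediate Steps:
w(k) = 1/(58 + k)
t = 91689 (t = -3*(-30563) = 91689)
(w(f(-5, 9)) - 23299)/y(-177, -164) + 24476/t = (1/(58 - 5*(12 + 9)) - 23299)/((111*(-177))) + 24476/91689 = (1/(58 - 5*21) - 23299)/(-19647) + 24476*(1/91689) = (1/(58 - 105) - 23299)*(-1/19647) + 24476/91689 = (1/(-47) - 23299)*(-1/19647) + 24476/91689 = (-1/47 - 23299)*(-1/19647) + 24476/91689 = -1095054/47*(-1/19647) + 24476/91689 = 365018/307803 + 24476/91689 = 4555769070/3135794363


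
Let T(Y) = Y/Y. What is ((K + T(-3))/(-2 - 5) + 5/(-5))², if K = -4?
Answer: 16/49 ≈ 0.32653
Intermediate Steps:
T(Y) = 1
((K + T(-3))/(-2 - 5) + 5/(-5))² = ((-4 + 1)/(-2 - 5) + 5/(-5))² = (-3/(-7) + 5*(-⅕))² = (-3*(-⅐) - 1)² = (3/7 - 1)² = (-4/7)² = 16/49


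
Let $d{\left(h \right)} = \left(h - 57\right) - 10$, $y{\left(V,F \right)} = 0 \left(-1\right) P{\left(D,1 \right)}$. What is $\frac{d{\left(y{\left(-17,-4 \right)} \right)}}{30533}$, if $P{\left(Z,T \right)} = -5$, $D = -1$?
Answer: $- \frac{67}{30533} \approx -0.0021943$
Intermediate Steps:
$y{\left(V,F \right)} = 0$ ($y{\left(V,F \right)} = 0 \left(-1\right) \left(-5\right) = 0 \left(-5\right) = 0$)
$d{\left(h \right)} = -67 + h$ ($d{\left(h \right)} = \left(-57 + h\right) - 10 = -67 + h$)
$\frac{d{\left(y{\left(-17,-4 \right)} \right)}}{30533} = \frac{-67 + 0}{30533} = \left(-67\right) \frac{1}{30533} = - \frac{67}{30533}$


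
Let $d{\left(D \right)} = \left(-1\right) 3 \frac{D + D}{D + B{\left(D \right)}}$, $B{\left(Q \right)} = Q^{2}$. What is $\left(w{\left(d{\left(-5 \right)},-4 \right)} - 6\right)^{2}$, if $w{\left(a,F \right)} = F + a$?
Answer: $\frac{289}{4} \approx 72.25$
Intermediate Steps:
$d{\left(D \right)} = - \frac{6 D}{D + D^{2}}$ ($d{\left(D \right)} = \left(-1\right) 3 \frac{D + D}{D + D^{2}} = - 3 \frac{2 D}{D + D^{2}} = - \frac{6 D}{D + D^{2}}$)
$\left(w{\left(d{\left(-5 \right)},-4 \right)} - 6\right)^{2} = \left(\left(-4 - \frac{6}{1 - 5}\right) - 6\right)^{2} = \left(\left(-4 - \frac{6}{-4}\right) - 6\right)^{2} = \left(\left(-4 - - \frac{3}{2}\right) - 6\right)^{2} = \left(\left(-4 + \frac{3}{2}\right) - 6\right)^{2} = \left(- \frac{5}{2} - 6\right)^{2} = \left(- \frac{17}{2}\right)^{2} = \frac{289}{4}$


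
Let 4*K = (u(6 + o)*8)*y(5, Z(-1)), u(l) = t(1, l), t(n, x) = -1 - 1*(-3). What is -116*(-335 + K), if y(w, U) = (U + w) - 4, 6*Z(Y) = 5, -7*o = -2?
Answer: 114028/3 ≈ 38009.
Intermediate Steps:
o = 2/7 (o = -1/7*(-2) = 2/7 ≈ 0.28571)
t(n, x) = 2 (t(n, x) = -1 + 3 = 2)
Z(Y) = 5/6 (Z(Y) = (1/6)*5 = 5/6)
y(w, U) = -4 + U + w
u(l) = 2
K = 22/3 (K = ((2*8)*(-4 + 5/6 + 5))/4 = (16*(11/6))/4 = (1/4)*(88/3) = 22/3 ≈ 7.3333)
-116*(-335 + K) = -116*(-335 + 22/3) = -116*(-983/3) = 114028/3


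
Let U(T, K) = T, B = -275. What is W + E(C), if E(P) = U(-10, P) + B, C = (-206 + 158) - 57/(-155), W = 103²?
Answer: 10324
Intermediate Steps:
W = 10609
C = -7383/155 (C = -48 - 57*(-1/155) = -48 + 57/155 = -7383/155 ≈ -47.632)
E(P) = -285 (E(P) = -10 - 275 = -285)
W + E(C) = 10609 - 285 = 10324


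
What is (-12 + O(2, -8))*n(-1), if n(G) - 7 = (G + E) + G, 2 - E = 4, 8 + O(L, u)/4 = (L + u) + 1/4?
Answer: -201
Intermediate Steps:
O(L, u) = -31 + 4*L + 4*u (O(L, u) = -32 + 4*((L + u) + 1/4) = -32 + 4*(1/4 + L + u) = -32 + (1 + 4*L + 4*u) = -31 + 4*L + 4*u)
E = -2 (E = 2 - 1*4 = 2 - 4 = -2)
n(G) = 5 + 2*G (n(G) = 7 + ((G - 2) + G) = 7 + ((-2 + G) + G) = 7 + (-2 + 2*G) = 5 + 2*G)
(-12 + O(2, -8))*n(-1) = (-12 + (-31 + 4*2 + 4*(-8)))*(5 + 2*(-1)) = (-12 + (-31 + 8 - 32))*(5 - 2) = (-12 - 55)*3 = -67*3 = -201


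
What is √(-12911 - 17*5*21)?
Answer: 2*I*√3674 ≈ 121.23*I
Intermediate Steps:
√(-12911 - 17*5*21) = √(-12911 - 85*21) = √(-12911 - 1785) = √(-14696) = 2*I*√3674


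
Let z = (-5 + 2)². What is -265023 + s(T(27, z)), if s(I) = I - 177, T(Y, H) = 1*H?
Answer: -265191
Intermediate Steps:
z = 9 (z = (-3)² = 9)
T(Y, H) = H
s(I) = -177 + I
-265023 + s(T(27, z)) = -265023 + (-177 + 9) = -265023 - 168 = -265191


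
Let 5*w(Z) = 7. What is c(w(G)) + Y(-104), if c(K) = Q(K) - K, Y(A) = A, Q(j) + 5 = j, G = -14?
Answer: -109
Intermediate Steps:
Q(j) = -5 + j
w(Z) = 7/5 (w(Z) = (⅕)*7 = 7/5)
c(K) = -5 (c(K) = (-5 + K) - K = -5)
c(w(G)) + Y(-104) = -5 - 104 = -109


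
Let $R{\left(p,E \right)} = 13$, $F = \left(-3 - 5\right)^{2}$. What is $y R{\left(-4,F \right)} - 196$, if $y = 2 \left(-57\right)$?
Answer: $-1678$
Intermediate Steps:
$F = 64$ ($F = \left(-8\right)^{2} = 64$)
$y = -114$
$y R{\left(-4,F \right)} - 196 = \left(-114\right) 13 - 196 = -1482 - 196 = -1678$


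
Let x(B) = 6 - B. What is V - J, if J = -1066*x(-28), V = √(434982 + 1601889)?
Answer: 36244 + 3*√226319 ≈ 37671.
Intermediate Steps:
V = 3*√226319 (V = √2036871 = 3*√226319 ≈ 1427.2)
J = -36244 (J = -1066*(6 - 1*(-28)) = -1066*(6 + 28) = -1066*34 = -36244)
V - J = 3*√226319 - 1*(-36244) = 3*√226319 + 36244 = 36244 + 3*√226319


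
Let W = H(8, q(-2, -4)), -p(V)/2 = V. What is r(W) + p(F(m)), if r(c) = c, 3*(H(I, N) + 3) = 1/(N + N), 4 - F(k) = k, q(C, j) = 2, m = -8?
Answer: -323/12 ≈ -26.917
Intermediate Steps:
F(k) = 4 - k
p(V) = -2*V
H(I, N) = -3 + 1/(6*N) (H(I, N) = -3 + 1/(3*(N + N)) = -3 + 1/(3*((2*N))) = -3 + (1/(2*N))/3 = -3 + 1/(6*N))
W = -35/12 (W = -3 + (⅙)/2 = -3 + (⅙)*(½) = -3 + 1/12 = -35/12 ≈ -2.9167)
r(W) + p(F(m)) = -35/12 - 2*(4 - 1*(-8)) = -35/12 - 2*(4 + 8) = -35/12 - 2*12 = -35/12 - 24 = -323/12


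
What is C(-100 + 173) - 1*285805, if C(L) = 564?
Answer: -285241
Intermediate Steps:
C(-100 + 173) - 1*285805 = 564 - 1*285805 = 564 - 285805 = -285241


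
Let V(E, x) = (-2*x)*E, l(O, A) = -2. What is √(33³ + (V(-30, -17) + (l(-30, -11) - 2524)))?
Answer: 3*√3599 ≈ 179.98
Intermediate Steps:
V(E, x) = -2*E*x
√(33³ + (V(-30, -17) + (l(-30, -11) - 2524))) = √(33³ + (-2*(-30)*(-17) + (-2 - 2524))) = √(35937 + (-1020 - 2526)) = √(35937 - 3546) = √32391 = 3*√3599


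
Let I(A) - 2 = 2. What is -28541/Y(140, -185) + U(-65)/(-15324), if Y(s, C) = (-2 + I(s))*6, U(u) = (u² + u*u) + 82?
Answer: -36455389/15324 ≈ -2379.0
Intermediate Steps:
I(A) = 4 (I(A) = 2 + 2 = 4)
U(u) = 82 + 2*u² (U(u) = (u² + u²) + 82 = 2*u² + 82 = 82 + 2*u²)
Y(s, C) = 12 (Y(s, C) = (-2 + 4)*6 = 2*6 = 12)
-28541/Y(140, -185) + U(-65)/(-15324) = -28541/12 + (82 + 2*(-65)²)/(-15324) = -28541*1/12 + (82 + 2*4225)*(-1/15324) = -28541/12 + (82 + 8450)*(-1/15324) = -28541/12 + 8532*(-1/15324) = -28541/12 - 711/1277 = -36455389/15324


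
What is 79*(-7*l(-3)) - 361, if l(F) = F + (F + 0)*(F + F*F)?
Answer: 11252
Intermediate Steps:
l(F) = F + F*(F + F²)
79*(-7*l(-3)) - 361 = 79*(-(-21)*(1 - 3 + (-3)²)) - 361 = 79*(-(-21)*(1 - 3 + 9)) - 361 = 79*(-(-21)*7) - 361 = 79*(-7*(-21)) - 361 = 79*147 - 361 = 11613 - 361 = 11252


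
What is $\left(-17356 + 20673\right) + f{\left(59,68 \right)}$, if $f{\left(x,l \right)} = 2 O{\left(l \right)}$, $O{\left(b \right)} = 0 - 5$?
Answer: $3307$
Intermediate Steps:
$O{\left(b \right)} = -5$
$f{\left(x,l \right)} = -10$ ($f{\left(x,l \right)} = 2 \left(-5\right) = -10$)
$\left(-17356 + 20673\right) + f{\left(59,68 \right)} = \left(-17356 + 20673\right) - 10 = 3317 - 10 = 3307$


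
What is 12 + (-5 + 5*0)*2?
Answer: 2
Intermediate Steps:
12 + (-5 + 5*0)*2 = 12 + (-5 + 0)*2 = 12 - 5*2 = 12 - 10 = 2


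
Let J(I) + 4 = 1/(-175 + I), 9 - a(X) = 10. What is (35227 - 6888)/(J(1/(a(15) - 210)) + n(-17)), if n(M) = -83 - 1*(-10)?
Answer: -1046445914/2843513 ≈ -368.01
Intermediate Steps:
n(M) = -73 (n(M) = -83 + 10 = -73)
a(X) = -1 (a(X) = 9 - 1*10 = 9 - 10 = -1)
J(I) = -4 + 1/(-175 + I)
(35227 - 6888)/(J(1/(a(15) - 210)) + n(-17)) = (35227 - 6888)/((701 - 4/(-1 - 210))/(-175 + 1/(-1 - 210)) - 73) = 28339/((701 - 4/(-211))/(-175 + 1/(-211)) - 73) = 28339/((701 - 4*(-1/211))/(-175 - 1/211) - 73) = 28339/((701 + 4/211)/(-36926/211) - 73) = 28339/(-211/36926*147915/211 - 73) = 28339/(-147915/36926 - 73) = 28339/(-2843513/36926) = 28339*(-36926/2843513) = -1046445914/2843513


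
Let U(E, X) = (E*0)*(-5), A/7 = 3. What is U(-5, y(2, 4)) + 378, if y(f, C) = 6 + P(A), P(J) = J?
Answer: 378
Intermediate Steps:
A = 21 (A = 7*3 = 21)
y(f, C) = 27 (y(f, C) = 6 + 21 = 27)
U(E, X) = 0 (U(E, X) = 0*(-5) = 0)
U(-5, y(2, 4)) + 378 = 0 + 378 = 378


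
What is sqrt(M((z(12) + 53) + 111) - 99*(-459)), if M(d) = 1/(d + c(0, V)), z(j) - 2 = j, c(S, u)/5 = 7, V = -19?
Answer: sqrt(2061612942)/213 ≈ 213.17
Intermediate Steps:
c(S, u) = 35 (c(S, u) = 5*7 = 35)
z(j) = 2 + j
M(d) = 1/(35 + d) (M(d) = 1/(d + 35) = 1/(35 + d))
sqrt(M((z(12) + 53) + 111) - 99*(-459)) = sqrt(1/(35 + (((2 + 12) + 53) + 111)) - 99*(-459)) = sqrt(1/(35 + ((14 + 53) + 111)) + 45441) = sqrt(1/(35 + (67 + 111)) + 45441) = sqrt(1/(35 + 178) + 45441) = sqrt(1/213 + 45441) = sqrt(9678934/213) = sqrt(2061612942)/213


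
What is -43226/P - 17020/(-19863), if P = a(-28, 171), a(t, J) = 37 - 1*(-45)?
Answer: -428601199/814383 ≈ -526.29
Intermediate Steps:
a(t, J) = 82 (a(t, J) = 37 + 45 = 82)
P = 82
-43226/P - 17020/(-19863) = -43226/82 - 17020/(-19863) = -43226*1/82 - 17020*(-1/19863) = -21613/41 + 17020/19863 = -428601199/814383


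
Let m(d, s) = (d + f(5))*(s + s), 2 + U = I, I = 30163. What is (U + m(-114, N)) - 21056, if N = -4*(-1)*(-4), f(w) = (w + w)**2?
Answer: 9553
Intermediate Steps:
f(w) = 4*w**2 (f(w) = (2*w)**2 = 4*w**2)
U = 30161 (U = -2 + 30163 = 30161)
N = -16 (N = 4*(-4) = -16)
m(d, s) = 2*s*(100 + d) (m(d, s) = (d + 4*5**2)*(s + s) = (d + 4*25)*(2*s) = (d + 100)*(2*s) = (100 + d)*(2*s) = 2*s*(100 + d))
(U + m(-114, N)) - 21056 = (30161 + 2*(-16)*(100 - 114)) - 21056 = (30161 + 2*(-16)*(-14)) - 21056 = (30161 + 448) - 21056 = 30609 - 21056 = 9553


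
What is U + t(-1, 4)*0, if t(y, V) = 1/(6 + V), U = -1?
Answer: -1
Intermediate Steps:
U + t(-1, 4)*0 = -1 + 0/(6 + 4) = -1 + 0/10 = -1 + (1/10)*0 = -1 + 0 = -1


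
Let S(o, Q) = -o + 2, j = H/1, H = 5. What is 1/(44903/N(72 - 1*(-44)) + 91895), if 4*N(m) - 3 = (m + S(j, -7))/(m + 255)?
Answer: 613/89649661 ≈ 6.8377e-6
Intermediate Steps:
j = 5 (j = 5/1 = 5*1 = 5)
S(o, Q) = 2 - o
N(m) = 3/4 + (-3 + m)/(4*(255 + m)) (N(m) = 3/4 + ((m + (2 - 1*5))/(m + 255))/4 = 3/4 + ((m + (2 - 5))/(255 + m))/4 = 3/4 + ((m - 3)/(255 + m))/4 = 3/4 + ((-3 + m)/(255 + m))/4 = 3/4 + (-3 + m)/(4*(255 + m)))
1/(44903/N(72 - 1*(-44)) + 91895) = 1/(44903/(((381/2 + (72 - 1*(-44)))/(255 + (72 - 1*(-44))))) + 91895) = 1/(44903/(((381/2 + (72 + 44))/(255 + (72 + 44)))) + 91895) = 1/(44903/(((381/2 + 116)/(255 + 116))) + 91895) = 1/(44903/(((613/2)/371)) + 91895) = 1/(44903/(((1/371)*(613/2))) + 91895) = 1/(44903/(613/742) + 91895) = 1/(44903*(742/613) + 91895) = 1/(33318026/613 + 91895) = 1/(89649661/613) = 613/89649661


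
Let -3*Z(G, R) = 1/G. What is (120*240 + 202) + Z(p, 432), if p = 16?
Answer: 1392095/48 ≈ 29002.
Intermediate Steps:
Z(G, R) = -1/(3*G)
(120*240 + 202) + Z(p, 432) = (120*240 + 202) - 1/3/16 = (28800 + 202) - 1/3*1/16 = 29002 - 1/48 = 1392095/48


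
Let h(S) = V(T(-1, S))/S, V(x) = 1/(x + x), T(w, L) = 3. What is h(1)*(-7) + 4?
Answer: 17/6 ≈ 2.8333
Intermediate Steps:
V(x) = 1/(2*x)
h(S) = 1/(6*S) (h(S) = ((1/2)/3)/S = ((1/2)*(1/3))/S = 1/(6*S))
h(1)*(-7) + 4 = ((1/6)/1)*(-7) + 4 = ((1/6)*1)*(-7) + 4 = (1/6)*(-7) + 4 = -7/6 + 4 = 17/6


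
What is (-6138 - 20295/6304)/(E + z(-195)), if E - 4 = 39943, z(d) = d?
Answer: -38714247/250596608 ≈ -0.15449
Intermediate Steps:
E = 39947 (E = 4 + 39943 = 39947)
(-6138 - 20295/6304)/(E + z(-195)) = (-6138 - 20295/6304)/(39947 - 195) = (-6138 - 20295*1/6304)/39752 = (-6138 - 20295/6304)*(1/39752) = -38714247/6304*1/39752 = -38714247/250596608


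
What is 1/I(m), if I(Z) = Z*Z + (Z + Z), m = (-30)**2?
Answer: 1/811800 ≈ 1.2318e-6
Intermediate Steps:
m = 900
I(Z) = Z**2 + 2*Z
1/I(m) = 1/(900*(2 + 900)) = 1/(900*902) = 1/811800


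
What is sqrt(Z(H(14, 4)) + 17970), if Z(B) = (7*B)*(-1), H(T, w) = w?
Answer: sqrt(17942) ≈ 133.95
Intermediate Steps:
Z(B) = -7*B
sqrt(Z(H(14, 4)) + 17970) = sqrt(-7*4 + 17970) = sqrt(-28 + 17970) = sqrt(17942)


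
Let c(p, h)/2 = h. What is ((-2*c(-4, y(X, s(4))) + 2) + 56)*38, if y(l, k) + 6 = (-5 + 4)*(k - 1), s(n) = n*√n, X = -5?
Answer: 4180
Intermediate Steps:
s(n) = n^(3/2)
y(l, k) = -5 - k (y(l, k) = -6 + (-5 + 4)*(k - 1) = -6 - (-1 + k) = -6 + (1 - k) = -5 - k)
c(p, h) = 2*h
((-2*c(-4, y(X, s(4))) + 2) + 56)*38 = ((-4*(-5 - 4^(3/2)) + 2) + 56)*38 = ((-4*(-5 - 1*8) + 2) + 56)*38 = ((-4*(-5 - 8) + 2) + 56)*38 = ((-4*(-13) + 2) + 56)*38 = ((-2*(-26) + 2) + 56)*38 = ((52 + 2) + 56)*38 = (54 + 56)*38 = 110*38 = 4180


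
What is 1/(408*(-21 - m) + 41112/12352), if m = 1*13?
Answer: -1544/21413229 ≈ -7.2105e-5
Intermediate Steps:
m = 13
1/(408*(-21 - m) + 41112/12352) = 1/(408*(-21 - 1*13) + 41112/12352) = 1/(408*(-21 - 13) + 41112*(1/12352)) = 1/(408*(-34) + 5139/1544) = 1/(-13872 + 5139/1544) = 1/(-21413229/1544) = -1544/21413229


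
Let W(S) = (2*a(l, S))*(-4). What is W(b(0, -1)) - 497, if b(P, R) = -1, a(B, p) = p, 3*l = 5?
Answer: -489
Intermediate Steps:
l = 5/3 (l = (⅓)*5 = 5/3 ≈ 1.6667)
W(S) = -8*S (W(S) = (2*S)*(-4) = -8*S)
W(b(0, -1)) - 497 = -8*(-1) - 497 = 8 - 497 = -489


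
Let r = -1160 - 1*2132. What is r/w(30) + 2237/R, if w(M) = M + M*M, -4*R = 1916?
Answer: -1828639/222735 ≈ -8.2099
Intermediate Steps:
r = -3292 (r = -1160 - 2132 = -3292)
R = -479 (R = -¼*1916 = -479)
w(M) = M + M²
r/w(30) + 2237/R = -3292*1/(30*(1 + 30)) + 2237/(-479) = -3292/(30*31) + 2237*(-1/479) = -3292/930 - 2237/479 = -3292*1/930 - 2237/479 = -1646/465 - 2237/479 = -1828639/222735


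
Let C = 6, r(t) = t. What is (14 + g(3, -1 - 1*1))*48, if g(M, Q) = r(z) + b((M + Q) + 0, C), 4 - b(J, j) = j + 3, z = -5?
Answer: 192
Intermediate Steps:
b(J, j) = 1 - j (b(J, j) = 4 - (j + 3) = 4 - (3 + j) = 4 + (-3 - j) = 1 - j)
g(M, Q) = -10 (g(M, Q) = -5 + (1 - 1*6) = -5 + (1 - 6) = -5 - 5 = -10)
(14 + g(3, -1 - 1*1))*48 = (14 - 10)*48 = 4*48 = 192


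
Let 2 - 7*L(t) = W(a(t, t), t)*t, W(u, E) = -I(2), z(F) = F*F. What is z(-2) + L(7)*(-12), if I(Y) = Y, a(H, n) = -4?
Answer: -164/7 ≈ -23.429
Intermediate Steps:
z(F) = F²
W(u, E) = -2 (W(u, E) = -1*2 = -2)
L(t) = 2/7 + 2*t/7 (L(t) = 2/7 - (-2)*t/7 = 2/7 + 2*t/7)
z(-2) + L(7)*(-12) = (-2)² + (2/7 + (2/7)*7)*(-12) = 4 + (2/7 + 2)*(-12) = 4 + (16/7)*(-12) = 4 - 192/7 = -164/7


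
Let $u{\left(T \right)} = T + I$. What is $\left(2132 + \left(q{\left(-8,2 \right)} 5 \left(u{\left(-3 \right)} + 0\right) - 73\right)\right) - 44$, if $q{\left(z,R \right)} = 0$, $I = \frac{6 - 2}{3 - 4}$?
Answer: $2015$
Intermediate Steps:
$I = -4$ ($I = \frac{4}{-1} = 4 \left(-1\right) = -4$)
$u{\left(T \right)} = -4 + T$ ($u{\left(T \right)} = T - 4 = -4 + T$)
$\left(2132 + \left(q{\left(-8,2 \right)} 5 \left(u{\left(-3 \right)} + 0\right) - 73\right)\right) - 44 = \left(2132 - \left(73 + 0 \cdot 5 \left(\left(-4 - 3\right) + 0\right)\right)\right) - 44 = \left(2132 - \left(73 + 0 \cdot 5 \left(-7 + 0\right)\right)\right) - 44 = \left(2132 - \left(73 + 0 \cdot 5 \left(-7\right)\right)\right) - 44 = \left(2132 + \left(0 \left(-35\right) - 73\right)\right) - 44 = \left(2132 + \left(0 - 73\right)\right) - 44 = \left(2132 - 73\right) - 44 = 2059 - 44 = 2015$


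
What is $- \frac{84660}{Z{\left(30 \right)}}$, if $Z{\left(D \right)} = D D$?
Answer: $- \frac{1411}{15} \approx -94.067$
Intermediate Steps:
$Z{\left(D \right)} = D^{2}$
$- \frac{84660}{Z{\left(30 \right)}} = - \frac{84660}{30^{2}} = - \frac{84660}{900} = \left(-84660\right) \frac{1}{900} = - \frac{1411}{15}$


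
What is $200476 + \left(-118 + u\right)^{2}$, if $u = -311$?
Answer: $384517$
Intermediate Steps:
$200476 + \left(-118 + u\right)^{2} = 200476 + \left(-118 - 311\right)^{2} = 200476 + \left(-429\right)^{2} = 200476 + 184041 = 384517$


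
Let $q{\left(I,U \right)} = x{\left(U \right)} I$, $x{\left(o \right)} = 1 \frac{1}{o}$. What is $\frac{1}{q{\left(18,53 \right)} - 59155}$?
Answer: $- \frac{53}{3135197} \approx -1.6905 \cdot 10^{-5}$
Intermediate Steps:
$x{\left(o \right)} = \frac{1}{o}$
$q{\left(I,U \right)} = \frac{I}{U}$
$\frac{1}{q{\left(18,53 \right)} - 59155} = \frac{1}{\frac{18}{53} - 59155} = \frac{1}{- \frac{3135197}{53}} = - \frac{53}{3135197}$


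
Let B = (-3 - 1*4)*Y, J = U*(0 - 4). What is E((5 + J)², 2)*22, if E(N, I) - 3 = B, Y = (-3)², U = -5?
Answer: -1320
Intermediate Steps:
Y = 9
J = 20 (J = -5*(0 - 4) = -5*(-4) = 20)
B = -63 (B = (-3 - 1*4)*9 = (-3 - 4)*9 = -7*9 = -63)
E(N, I) = -60 (E(N, I) = 3 - 63 = -60)
E((5 + J)², 2)*22 = -60*22 = -1320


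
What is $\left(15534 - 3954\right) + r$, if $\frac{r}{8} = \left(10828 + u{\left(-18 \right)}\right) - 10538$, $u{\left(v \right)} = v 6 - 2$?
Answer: $13020$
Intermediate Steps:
$u{\left(v \right)} = -2 + 6 v$ ($u{\left(v \right)} = 6 v - 2 = -2 + 6 v$)
$r = 1440$ ($r = 8 \left(\left(10828 + \left(-2 + 6 \left(-18\right)\right)\right) - 10538\right) = 8 \left(\left(10828 - 110\right) - 10538\right) = 8 \left(10718 - 10538\right) = 8 \cdot 180 = 1440$)
$\left(15534 - 3954\right) + r = \left(15534 - 3954\right) + 1440 = 11580 + 1440 = 13020$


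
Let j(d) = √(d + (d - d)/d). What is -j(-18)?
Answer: -3*I*√2 ≈ -4.2426*I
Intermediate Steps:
j(d) = √d (j(d) = √(d + 0/d) = √(d + 0) = √d)
-j(-18) = -√(-18) = -3*I*√2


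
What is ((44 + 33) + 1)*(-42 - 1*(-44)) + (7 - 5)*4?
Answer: 164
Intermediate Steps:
((44 + 33) + 1)*(-42 - 1*(-44)) + (7 - 5)*4 = (77 + 1)*(-42 + 44) + 2*4 = 78*2 + 8 = 156 + 8 = 164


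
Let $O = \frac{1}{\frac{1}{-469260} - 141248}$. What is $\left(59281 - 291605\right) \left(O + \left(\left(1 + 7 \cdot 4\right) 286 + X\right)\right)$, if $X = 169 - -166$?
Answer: $- \frac{132877175671780441636}{66282036481} \approx -2.0047 \cdot 10^{9}$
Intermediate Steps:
$X = 335$ ($X = 169 + 166 = 335$)
$O = - \frac{469260}{66282036481}$ ($O = \frac{1}{- \frac{1}{469260} + \left(-149908 + 8660\right)} = \frac{1}{- \frac{1}{469260} - 141248} = \frac{1}{- \frac{66282036481}{469260}} = - \frac{469260}{66282036481} \approx -7.0797 \cdot 10^{-6}$)
$\left(59281 - 291605\right) \left(O + \left(\left(1 + 7 \cdot 4\right) 286 + X\right)\right) = \left(59281 - 291605\right) \left(- \frac{469260}{66282036481} + \left(\left(1 + 7 \cdot 4\right) 286 + 335\right)\right) = - 232324 \left(- \frac{469260}{66282036481} + \left(\left(1 + 28\right) 286 + 335\right)\right) = - 232324 \left(- \frac{469260}{66282036481} + \left(29 \cdot 286 + 335\right)\right) = - 232324 \left(- \frac{469260}{66282036481} + \left(8294 + 335\right)\right) = - 232324 \left(- \frac{469260}{66282036481} + 8629\right) = \left(-232324\right) \frac{571947692325289}{66282036481} = - \frac{132877175671780441636}{66282036481}$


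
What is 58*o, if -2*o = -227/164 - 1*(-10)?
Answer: -40977/164 ≈ -249.86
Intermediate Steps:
o = -1413/328 (o = -(-227/164 - 1*(-10))/2 = -(-227*1/164 + 10)/2 = -(-227/164 + 10)/2 = -½*1413/164 = -1413/328 ≈ -4.3079)
58*o = 58*(-1413/328) = -40977/164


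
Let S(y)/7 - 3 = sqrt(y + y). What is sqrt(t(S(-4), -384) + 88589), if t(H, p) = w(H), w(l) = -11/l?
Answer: sqrt(14)*sqrt((930179 + 620123*I*sqrt(2))/(3 + 2*I*sqrt(2)))/7 ≈ 297.64 + 0.00043921*I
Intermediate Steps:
S(y) = 21 + 7*sqrt(2)*sqrt(y) (S(y) = 21 + 7*sqrt(y + y) = 21 + 7*sqrt(2*y) = 21 + 7*(sqrt(2)*sqrt(y)) = 21 + 7*sqrt(2)*sqrt(y))
t(H, p) = -11/H
sqrt(t(S(-4), -384) + 88589) = sqrt(-11/(21 + 7*sqrt(2)*sqrt(-4)) + 88589) = sqrt(-11/(21 + 7*sqrt(2)*(2*I)) + 88589) = sqrt(-11/(21 + 14*I*sqrt(2)) + 88589) = sqrt(88589 - 11/(21 + 14*I*sqrt(2)))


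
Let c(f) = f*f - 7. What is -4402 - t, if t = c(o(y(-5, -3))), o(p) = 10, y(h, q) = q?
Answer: -4495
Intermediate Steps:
c(f) = -7 + f² (c(f) = f² - 7 = -7 + f²)
t = 93 (t = -7 + 10² = -7 + 100 = 93)
-4402 - t = -4402 - 1*93 = -4402 - 93 = -4495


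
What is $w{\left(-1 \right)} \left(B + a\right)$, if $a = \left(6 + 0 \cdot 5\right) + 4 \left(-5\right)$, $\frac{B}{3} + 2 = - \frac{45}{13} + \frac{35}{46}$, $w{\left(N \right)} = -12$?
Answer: $\frac{100830}{299} \approx 337.22$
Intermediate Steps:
$B = - \frac{8433}{598}$ ($B = -6 + 3 \left(- \frac{45}{13} + \frac{35}{46}\right) = -6 + 3 \left(- \frac{1615}{598}\right) = -6 - \frac{4845}{598} = - \frac{8433}{598} \approx -14.102$)
$a = -14$ ($a = \left(6 + 0\right) - 20 = 6 - 20 = -14$)
$w{\left(-1 \right)} \left(B + a\right) = - 12 \left(- \frac{8433}{598} - 14\right) = \left(-12\right) \left(- \frac{16805}{598}\right) = \frac{100830}{299}$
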